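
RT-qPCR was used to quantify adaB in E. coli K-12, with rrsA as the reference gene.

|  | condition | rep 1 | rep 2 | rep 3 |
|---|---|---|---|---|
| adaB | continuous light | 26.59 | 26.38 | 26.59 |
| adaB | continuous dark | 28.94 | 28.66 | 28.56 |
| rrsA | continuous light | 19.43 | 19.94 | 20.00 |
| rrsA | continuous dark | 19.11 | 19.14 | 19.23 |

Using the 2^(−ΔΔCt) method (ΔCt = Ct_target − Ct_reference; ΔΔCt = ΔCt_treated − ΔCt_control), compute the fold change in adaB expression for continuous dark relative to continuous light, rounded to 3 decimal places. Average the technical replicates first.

0.141

Mean Ct: adaB continuous light 26.520; adaB continuous dark 28.720; rrsA continuous light 19.790; rrsA continuous dark 19.160
ΔCt(continuous light) = 26.520 − 19.790 = 6.730
ΔCt(continuous dark) = 28.720 − 19.160 = 9.560
ΔΔCt = 9.560 − 6.730 = 2.830
Fold change = 2^(−2.830) = 0.1406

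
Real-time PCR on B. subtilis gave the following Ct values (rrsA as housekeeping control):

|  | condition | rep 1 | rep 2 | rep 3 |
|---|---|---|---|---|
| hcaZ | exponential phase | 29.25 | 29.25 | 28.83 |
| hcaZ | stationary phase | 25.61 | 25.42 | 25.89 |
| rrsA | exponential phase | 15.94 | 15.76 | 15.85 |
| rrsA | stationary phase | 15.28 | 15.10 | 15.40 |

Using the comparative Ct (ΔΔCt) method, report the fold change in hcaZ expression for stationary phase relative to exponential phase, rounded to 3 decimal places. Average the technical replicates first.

Mean Ct: hcaZ exponential phase 29.110; hcaZ stationary phase 25.640; rrsA exponential phase 15.850; rrsA stationary phase 15.260
ΔCt(exponential phase) = 29.110 − 15.850 = 13.260
ΔCt(stationary phase) = 25.640 − 15.260 = 10.380
ΔΔCt = 10.380 − 13.260 = -2.880
Fold change = 2^(−(-2.880)) = 2^2.880 = 7.3615

7.362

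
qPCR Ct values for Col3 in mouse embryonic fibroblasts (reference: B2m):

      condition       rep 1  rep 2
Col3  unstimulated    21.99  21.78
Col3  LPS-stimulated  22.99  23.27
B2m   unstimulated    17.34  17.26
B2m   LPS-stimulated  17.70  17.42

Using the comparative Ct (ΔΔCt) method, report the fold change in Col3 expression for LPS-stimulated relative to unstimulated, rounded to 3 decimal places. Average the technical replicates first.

0.505

Mean Ct: Col3 unstimulated 21.885; Col3 LPS-stimulated 23.130; B2m unstimulated 17.300; B2m LPS-stimulated 17.560
ΔCt(unstimulated) = 21.885 − 17.300 = 4.585
ΔCt(LPS-stimulated) = 23.130 − 17.560 = 5.570
ΔΔCt = 5.570 − 4.585 = 0.985
Fold change = 2^(−0.985) = 0.5052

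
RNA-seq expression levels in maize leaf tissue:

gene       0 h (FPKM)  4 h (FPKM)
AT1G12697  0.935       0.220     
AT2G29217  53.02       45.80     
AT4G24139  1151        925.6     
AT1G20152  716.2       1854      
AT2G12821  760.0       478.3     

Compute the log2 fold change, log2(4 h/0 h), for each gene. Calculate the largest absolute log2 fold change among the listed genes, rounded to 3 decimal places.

log2(0.220/0.935) = -2.087  (AT1G12697)
log2(45.80/53.02) = -0.211  (AT2G29217)
log2(925.6/1151) = -0.314  (AT4G24139)
log2(1854/716.2) = 1.372  (AT1G20152)
log2(478.3/760.0) = -0.668  (AT2G12821)
The largest magnitude belongs to AT1G12697.

2.087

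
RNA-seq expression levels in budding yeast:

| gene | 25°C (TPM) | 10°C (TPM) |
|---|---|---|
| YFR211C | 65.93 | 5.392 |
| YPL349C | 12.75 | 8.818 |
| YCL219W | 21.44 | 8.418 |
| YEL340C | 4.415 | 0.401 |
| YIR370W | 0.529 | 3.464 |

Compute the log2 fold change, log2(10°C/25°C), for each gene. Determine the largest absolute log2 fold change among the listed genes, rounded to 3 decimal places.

log2(5.392/65.93) = -3.612  (YFR211C)
log2(8.818/12.75) = -0.532  (YPL349C)
log2(8.418/21.44) = -1.349  (YCL219W)
log2(0.401/4.415) = -3.461  (YEL340C)
log2(3.464/0.529) = 2.711  (YIR370W)
The largest magnitude belongs to YFR211C.

3.612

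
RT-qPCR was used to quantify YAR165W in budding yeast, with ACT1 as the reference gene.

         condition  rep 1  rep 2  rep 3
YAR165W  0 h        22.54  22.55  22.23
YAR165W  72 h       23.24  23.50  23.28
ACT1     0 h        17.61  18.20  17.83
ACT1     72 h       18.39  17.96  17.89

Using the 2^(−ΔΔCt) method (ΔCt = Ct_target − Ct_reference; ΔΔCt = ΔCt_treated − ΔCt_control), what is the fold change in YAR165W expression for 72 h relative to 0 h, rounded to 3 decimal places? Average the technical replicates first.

0.616

Mean Ct: YAR165W 0 h 22.440; YAR165W 72 h 23.340; ACT1 0 h 17.880; ACT1 72 h 18.080
ΔCt(0 h) = 22.440 − 17.880 = 4.560
ΔCt(72 h) = 23.340 − 18.080 = 5.260
ΔΔCt = 5.260 − 4.560 = 0.700
Fold change = 2^(−0.700) = 0.6156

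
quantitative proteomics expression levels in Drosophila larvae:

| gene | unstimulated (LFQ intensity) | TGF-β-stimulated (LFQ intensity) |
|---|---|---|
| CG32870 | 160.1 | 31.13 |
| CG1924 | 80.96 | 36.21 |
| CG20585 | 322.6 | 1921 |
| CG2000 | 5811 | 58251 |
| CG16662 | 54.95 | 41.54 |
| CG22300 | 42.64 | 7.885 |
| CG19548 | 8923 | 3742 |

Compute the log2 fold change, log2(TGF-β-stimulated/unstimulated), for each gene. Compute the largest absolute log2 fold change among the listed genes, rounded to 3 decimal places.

3.325

log2(31.13/160.1) = -2.363  (CG32870)
log2(36.21/80.96) = -1.161  (CG1924)
log2(1921/322.6) = 2.574  (CG20585)
log2(58251/5811) = 3.325  (CG2000)
log2(41.54/54.95) = -0.404  (CG16662)
log2(7.885/42.64) = -2.435  (CG22300)
log2(3742/8923) = -1.254  (CG19548)
The largest magnitude belongs to CG2000.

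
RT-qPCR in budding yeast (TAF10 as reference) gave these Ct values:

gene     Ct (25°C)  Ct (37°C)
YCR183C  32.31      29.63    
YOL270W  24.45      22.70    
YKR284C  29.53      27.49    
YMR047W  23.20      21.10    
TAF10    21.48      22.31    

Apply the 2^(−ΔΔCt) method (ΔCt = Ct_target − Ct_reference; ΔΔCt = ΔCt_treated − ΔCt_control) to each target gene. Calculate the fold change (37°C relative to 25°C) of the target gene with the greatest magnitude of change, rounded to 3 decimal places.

11.392

YCR183C: ΔΔCt = (29.63−22.31) − (32.31−21.48) = 7.32 − 10.83 = -3.51; fold change = 2^3.51 = 11.392
YOL270W: ΔΔCt = (22.70−22.31) − (24.45−21.48) = 0.39 − 2.97 = -2.58; fold change = 2^2.58 = 5.979
YKR284C: ΔΔCt = (27.49−22.31) − (29.53−21.48) = 5.18 − 8.05 = -2.87; fold change = 2^2.87 = 7.311
YMR047W: ΔΔCt = (21.10−22.31) − (23.20−21.48) = -1.21 − 1.72 = -2.93; fold change = 2^2.93 = 7.621
YCR183C has the largest |ΔΔCt| = 3.51.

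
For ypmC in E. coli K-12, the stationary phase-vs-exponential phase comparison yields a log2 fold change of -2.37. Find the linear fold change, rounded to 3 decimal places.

Fold change = 2^(-2.37) = 0.1934
That is, ypmC drops to 19.3% of the exponential phase level.

0.193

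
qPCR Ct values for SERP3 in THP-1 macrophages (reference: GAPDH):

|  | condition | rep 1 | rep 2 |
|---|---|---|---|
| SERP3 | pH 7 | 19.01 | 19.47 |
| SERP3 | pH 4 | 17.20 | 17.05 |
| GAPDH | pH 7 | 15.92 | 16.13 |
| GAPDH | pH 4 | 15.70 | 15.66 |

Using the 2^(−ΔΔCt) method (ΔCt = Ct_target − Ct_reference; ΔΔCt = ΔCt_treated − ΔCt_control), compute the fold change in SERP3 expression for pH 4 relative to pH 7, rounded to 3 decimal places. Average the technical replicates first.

3.411

Mean Ct: SERP3 pH 7 19.240; SERP3 pH 4 17.125; GAPDH pH 7 16.025; GAPDH pH 4 15.680
ΔCt(pH 7) = 19.240 − 16.025 = 3.215
ΔCt(pH 4) = 17.125 − 15.680 = 1.445
ΔΔCt = 1.445 − 3.215 = -1.770
Fold change = 2^(−(-1.770)) = 2^1.770 = 3.4105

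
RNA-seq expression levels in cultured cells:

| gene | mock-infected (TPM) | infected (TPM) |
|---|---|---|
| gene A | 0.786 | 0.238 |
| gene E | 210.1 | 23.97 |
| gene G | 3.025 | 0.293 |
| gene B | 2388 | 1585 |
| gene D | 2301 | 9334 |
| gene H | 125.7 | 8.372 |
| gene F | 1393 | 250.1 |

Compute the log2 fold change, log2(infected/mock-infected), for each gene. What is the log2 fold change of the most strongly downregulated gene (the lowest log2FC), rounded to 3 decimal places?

log2(0.238/0.786) = -1.724  (gene A)
log2(23.97/210.1) = -3.132  (gene E)
log2(0.293/3.025) = -3.368  (gene G)
log2(1585/2388) = -0.591  (gene B)
log2(9334/2301) = 2.020  (gene D)
log2(8.372/125.7) = -3.908  (gene H)
log2(250.1/1393) = -2.478  (gene F)
gene H is most strongly downregulated.

-3.908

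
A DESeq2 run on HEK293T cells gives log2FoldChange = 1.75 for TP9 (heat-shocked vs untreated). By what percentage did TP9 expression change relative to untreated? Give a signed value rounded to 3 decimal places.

236.359%

Fold change = 2^(1.75) = 3.3636
Percent change = (FC − 1) × 100% = (3.3636 − 1) × 100 = 236.359%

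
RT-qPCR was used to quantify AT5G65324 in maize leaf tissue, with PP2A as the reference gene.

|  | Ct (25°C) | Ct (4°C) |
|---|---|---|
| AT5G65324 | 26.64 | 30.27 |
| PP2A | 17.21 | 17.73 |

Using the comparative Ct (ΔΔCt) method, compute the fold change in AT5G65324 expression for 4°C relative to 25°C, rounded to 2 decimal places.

0.12

ΔCt(25°C) = 26.640 − 17.210 = 9.430
ΔCt(4°C) = 30.270 − 17.730 = 12.540
ΔΔCt = 12.540 − 9.430 = 3.110
Fold change = 2^(−3.110) = 0.116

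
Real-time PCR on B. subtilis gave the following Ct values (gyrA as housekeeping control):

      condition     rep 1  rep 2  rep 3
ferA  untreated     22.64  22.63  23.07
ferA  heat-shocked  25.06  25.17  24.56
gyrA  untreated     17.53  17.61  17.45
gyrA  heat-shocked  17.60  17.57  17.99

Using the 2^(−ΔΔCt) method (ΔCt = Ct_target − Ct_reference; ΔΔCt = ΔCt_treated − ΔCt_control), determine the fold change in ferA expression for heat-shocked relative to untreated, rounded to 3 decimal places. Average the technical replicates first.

0.257

Mean Ct: ferA untreated 22.780; ferA heat-shocked 24.930; gyrA untreated 17.530; gyrA heat-shocked 17.720
ΔCt(untreated) = 22.780 − 17.530 = 5.250
ΔCt(heat-shocked) = 24.930 − 17.720 = 7.210
ΔΔCt = 7.210 − 5.250 = 1.960
Fold change = 2^(−1.960) = 0.2570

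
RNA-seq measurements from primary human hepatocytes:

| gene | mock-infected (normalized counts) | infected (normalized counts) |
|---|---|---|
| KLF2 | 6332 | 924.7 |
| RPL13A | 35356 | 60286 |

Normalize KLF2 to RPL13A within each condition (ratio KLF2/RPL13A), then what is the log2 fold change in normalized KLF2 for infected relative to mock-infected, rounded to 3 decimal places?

KLF2/RPL13A (mock-infected) = 6332 / 35356 = 0.17909
KLF2/RPL13A (infected) = 924.7 / 60286 = 0.015339
Fold change = 0.015339 / 0.17909 = 0.0856
log2(0.0856) = -3.5455

-3.545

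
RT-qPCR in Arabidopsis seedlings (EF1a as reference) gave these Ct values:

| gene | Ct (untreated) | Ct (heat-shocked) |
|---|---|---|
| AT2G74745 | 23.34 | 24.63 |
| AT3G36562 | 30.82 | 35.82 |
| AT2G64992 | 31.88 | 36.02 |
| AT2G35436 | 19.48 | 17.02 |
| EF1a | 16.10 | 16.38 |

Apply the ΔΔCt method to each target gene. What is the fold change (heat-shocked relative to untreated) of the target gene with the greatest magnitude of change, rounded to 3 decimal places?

0.038

AT2G74745: ΔΔCt = (24.63−16.38) − (23.34−16.10) = 8.25 − 7.24 = 1.01; fold change = 2^-1.01 = 0.497
AT3G36562: ΔΔCt = (35.82−16.38) − (30.82−16.10) = 19.44 − 14.72 = 4.72; fold change = 2^-4.72 = 0.038
AT2G64992: ΔΔCt = (36.02−16.38) − (31.88−16.10) = 19.64 − 15.78 = 3.86; fold change = 2^-3.86 = 0.069
AT2G35436: ΔΔCt = (17.02−16.38) − (19.48−16.10) = 0.64 − 3.38 = -2.74; fold change = 2^2.74 = 6.681
AT3G36562 has the largest |ΔΔCt| = 4.72.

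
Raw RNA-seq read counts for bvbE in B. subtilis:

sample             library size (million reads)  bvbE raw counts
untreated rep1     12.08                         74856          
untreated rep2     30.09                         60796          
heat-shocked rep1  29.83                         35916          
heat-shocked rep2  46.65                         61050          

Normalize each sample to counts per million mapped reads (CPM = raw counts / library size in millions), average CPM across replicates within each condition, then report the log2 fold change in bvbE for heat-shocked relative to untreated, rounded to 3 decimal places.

CPM(untreated rep1) = 74856 / 12.08 = 6196.6887
CPM(untreated rep2) = 60796 / 30.09 = 2020.4719
CPM(heat-shocked rep1) = 35916 / 29.83 = 1204.0228
CPM(heat-shocked rep2) = 61050 / 46.65 = 1308.6817
mean CPM(untreated) = 4108.5803; mean CPM(heat-shocked) = 1256.3522
Fold change = 1256.3522 / 4108.5803 = 0.30579
log2(0.30579) = -1.7094

-1.709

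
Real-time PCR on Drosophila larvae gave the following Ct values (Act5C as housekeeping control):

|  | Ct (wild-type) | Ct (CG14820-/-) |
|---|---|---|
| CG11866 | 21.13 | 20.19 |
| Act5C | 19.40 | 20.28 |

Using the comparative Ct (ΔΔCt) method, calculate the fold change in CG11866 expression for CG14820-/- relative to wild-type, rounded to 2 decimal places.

ΔCt(wild-type) = 21.130 − 19.400 = 1.730
ΔCt(CG14820-/-) = 20.190 − 20.280 = -0.090
ΔΔCt = -0.090 − 1.730 = -1.820
Fold change = 2^(−(-1.820)) = 2^1.820 = 3.531

3.53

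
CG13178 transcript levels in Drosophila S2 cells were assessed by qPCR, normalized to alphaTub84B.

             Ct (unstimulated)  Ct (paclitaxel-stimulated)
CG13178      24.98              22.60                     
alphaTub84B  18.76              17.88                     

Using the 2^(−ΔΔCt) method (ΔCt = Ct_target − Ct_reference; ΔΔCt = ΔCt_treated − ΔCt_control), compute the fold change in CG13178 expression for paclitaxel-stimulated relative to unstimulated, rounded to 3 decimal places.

ΔCt(unstimulated) = 24.980 − 18.760 = 6.220
ΔCt(paclitaxel-stimulated) = 22.600 − 17.880 = 4.720
ΔΔCt = 4.720 − 6.220 = -1.500
Fold change = 2^(−(-1.500)) = 2^1.500 = 2.8284

2.828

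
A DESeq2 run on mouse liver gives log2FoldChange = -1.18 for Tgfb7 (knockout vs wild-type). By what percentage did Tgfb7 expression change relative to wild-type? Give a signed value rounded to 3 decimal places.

-55.865%

Fold change = 2^(-1.18) = 0.4414
Percent change = (FC − 1) × 100% = (0.4414 − 1) × 100 = -55.865%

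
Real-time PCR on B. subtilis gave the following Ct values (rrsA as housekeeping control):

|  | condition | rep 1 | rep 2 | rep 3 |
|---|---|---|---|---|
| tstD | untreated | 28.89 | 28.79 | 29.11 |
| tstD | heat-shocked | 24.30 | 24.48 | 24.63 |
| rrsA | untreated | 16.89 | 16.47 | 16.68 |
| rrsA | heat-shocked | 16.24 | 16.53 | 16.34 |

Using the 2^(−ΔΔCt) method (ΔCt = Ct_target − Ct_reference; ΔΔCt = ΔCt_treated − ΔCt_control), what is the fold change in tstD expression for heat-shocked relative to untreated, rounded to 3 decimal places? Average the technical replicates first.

Mean Ct: tstD untreated 28.930; tstD heat-shocked 24.470; rrsA untreated 16.680; rrsA heat-shocked 16.370
ΔCt(untreated) = 28.930 − 16.680 = 12.250
ΔCt(heat-shocked) = 24.470 − 16.370 = 8.100
ΔΔCt = 8.100 − 12.250 = -4.150
Fold change = 2^(−(-4.150)) = 2^4.150 = 17.7531

17.753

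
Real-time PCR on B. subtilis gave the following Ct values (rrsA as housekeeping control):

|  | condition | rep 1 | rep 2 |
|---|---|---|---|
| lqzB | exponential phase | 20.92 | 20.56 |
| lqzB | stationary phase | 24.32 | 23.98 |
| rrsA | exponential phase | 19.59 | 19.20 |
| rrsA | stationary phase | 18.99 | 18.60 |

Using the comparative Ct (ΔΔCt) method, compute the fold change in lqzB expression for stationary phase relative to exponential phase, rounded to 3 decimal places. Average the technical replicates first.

Mean Ct: lqzB exponential phase 20.740; lqzB stationary phase 24.150; rrsA exponential phase 19.395; rrsA stationary phase 18.795
ΔCt(exponential phase) = 20.740 − 19.395 = 1.345
ΔCt(stationary phase) = 24.150 − 18.795 = 5.355
ΔΔCt = 5.355 − 1.345 = 4.010
Fold change = 2^(−4.010) = 0.0621

0.062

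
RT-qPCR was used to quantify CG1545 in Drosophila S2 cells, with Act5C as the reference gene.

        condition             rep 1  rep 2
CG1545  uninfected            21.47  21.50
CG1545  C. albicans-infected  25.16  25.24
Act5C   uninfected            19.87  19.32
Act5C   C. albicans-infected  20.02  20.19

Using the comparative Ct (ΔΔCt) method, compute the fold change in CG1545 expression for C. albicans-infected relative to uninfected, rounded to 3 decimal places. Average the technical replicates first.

Mean Ct: CG1545 uninfected 21.485; CG1545 C. albicans-infected 25.200; Act5C uninfected 19.595; Act5C C. albicans-infected 20.105
ΔCt(uninfected) = 21.485 − 19.595 = 1.890
ΔCt(C. albicans-infected) = 25.200 − 20.105 = 5.095
ΔΔCt = 5.095 − 1.890 = 3.205
Fold change = 2^(−3.205) = 0.1084

0.108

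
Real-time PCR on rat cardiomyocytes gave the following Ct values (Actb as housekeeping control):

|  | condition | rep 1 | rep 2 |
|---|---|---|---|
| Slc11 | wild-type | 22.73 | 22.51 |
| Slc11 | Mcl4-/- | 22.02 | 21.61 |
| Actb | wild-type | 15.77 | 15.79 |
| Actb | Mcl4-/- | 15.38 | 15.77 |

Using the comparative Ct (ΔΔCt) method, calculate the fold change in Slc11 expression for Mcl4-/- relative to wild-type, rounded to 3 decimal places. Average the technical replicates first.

Mean Ct: Slc11 wild-type 22.620; Slc11 Mcl4-/- 21.815; Actb wild-type 15.780; Actb Mcl4-/- 15.575
ΔCt(wild-type) = 22.620 − 15.780 = 6.840
ΔCt(Mcl4-/-) = 21.815 − 15.575 = 6.240
ΔΔCt = 6.240 − 6.840 = -0.600
Fold change = 2^(−(-0.600)) = 2^0.600 = 1.5157

1.516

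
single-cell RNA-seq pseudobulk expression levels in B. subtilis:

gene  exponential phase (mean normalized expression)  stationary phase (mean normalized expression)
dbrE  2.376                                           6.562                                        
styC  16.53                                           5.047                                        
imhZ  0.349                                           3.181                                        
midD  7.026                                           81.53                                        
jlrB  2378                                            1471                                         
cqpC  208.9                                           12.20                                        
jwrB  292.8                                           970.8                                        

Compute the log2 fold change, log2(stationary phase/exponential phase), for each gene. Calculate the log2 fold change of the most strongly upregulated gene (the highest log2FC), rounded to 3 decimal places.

log2(6.562/2.376) = 1.466  (dbrE)
log2(5.047/16.53) = -1.712  (styC)
log2(3.181/0.349) = 3.188  (imhZ)
log2(81.53/7.026) = 3.537  (midD)
log2(1471/2378) = -0.693  (jlrB)
log2(12.20/208.9) = -4.098  (cqpC)
log2(970.8/292.8) = 1.729  (jwrB)
midD is most strongly upregulated.

3.537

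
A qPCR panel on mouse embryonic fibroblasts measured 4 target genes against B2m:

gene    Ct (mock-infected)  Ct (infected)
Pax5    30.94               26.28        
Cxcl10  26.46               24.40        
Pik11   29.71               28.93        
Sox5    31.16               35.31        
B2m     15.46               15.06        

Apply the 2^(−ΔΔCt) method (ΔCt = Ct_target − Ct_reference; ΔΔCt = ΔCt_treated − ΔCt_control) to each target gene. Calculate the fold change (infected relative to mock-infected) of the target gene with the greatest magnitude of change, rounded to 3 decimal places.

0.043

Pax5: ΔΔCt = (26.28−15.06) − (30.94−15.46) = 11.22 − 15.48 = -4.26; fold change = 2^4.26 = 19.160
Cxcl10: ΔΔCt = (24.40−15.06) − (26.46−15.46) = 9.34 − 11.00 = -1.66; fold change = 2^1.66 = 3.160
Pik11: ΔΔCt = (28.93−15.06) − (29.71−15.46) = 13.87 − 14.25 = -0.38; fold change = 2^0.38 = 1.301
Sox5: ΔΔCt = (35.31−15.06) − (31.16−15.46) = 20.25 − 15.70 = 4.55; fold change = 2^-4.55 = 0.043
Sox5 has the largest |ΔΔCt| = 4.55.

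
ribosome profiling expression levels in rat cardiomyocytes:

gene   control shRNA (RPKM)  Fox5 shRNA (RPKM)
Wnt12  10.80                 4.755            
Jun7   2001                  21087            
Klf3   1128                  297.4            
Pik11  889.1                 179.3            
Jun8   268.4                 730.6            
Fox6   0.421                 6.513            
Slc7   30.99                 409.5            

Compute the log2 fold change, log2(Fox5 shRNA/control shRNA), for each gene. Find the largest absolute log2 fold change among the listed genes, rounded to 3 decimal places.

log2(4.755/10.80) = -1.184  (Wnt12)
log2(21087/2001) = 3.398  (Jun7)
log2(297.4/1128) = -1.923  (Klf3)
log2(179.3/889.1) = -2.310  (Pik11)
log2(730.6/268.4) = 1.445  (Jun8)
log2(6.513/0.421) = 3.951  (Fox6)
log2(409.5/30.99) = 3.724  (Slc7)
The largest magnitude belongs to Fox6.

3.951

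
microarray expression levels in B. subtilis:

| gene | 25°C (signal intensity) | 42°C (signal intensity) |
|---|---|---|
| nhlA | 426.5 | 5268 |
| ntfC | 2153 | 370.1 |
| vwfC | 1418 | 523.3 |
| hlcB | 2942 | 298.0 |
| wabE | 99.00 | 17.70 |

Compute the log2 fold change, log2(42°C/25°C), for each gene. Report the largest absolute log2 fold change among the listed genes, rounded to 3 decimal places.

log2(5268/426.5) = 3.627  (nhlA)
log2(370.1/2153) = -2.540  (ntfC)
log2(523.3/1418) = -1.438  (vwfC)
log2(298.0/2942) = -3.303  (hlcB)
log2(17.70/99.00) = -2.484  (wabE)
The largest magnitude belongs to nhlA.

3.627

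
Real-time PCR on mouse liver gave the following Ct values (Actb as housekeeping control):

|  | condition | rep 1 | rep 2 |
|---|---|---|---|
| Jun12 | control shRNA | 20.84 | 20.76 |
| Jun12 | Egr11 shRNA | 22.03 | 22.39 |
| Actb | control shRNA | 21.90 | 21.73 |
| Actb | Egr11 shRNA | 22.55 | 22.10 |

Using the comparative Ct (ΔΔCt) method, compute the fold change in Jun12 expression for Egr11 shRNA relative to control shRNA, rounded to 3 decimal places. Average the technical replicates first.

Mean Ct: Jun12 control shRNA 20.800; Jun12 Egr11 shRNA 22.210; Actb control shRNA 21.815; Actb Egr11 shRNA 22.325
ΔCt(control shRNA) = 20.800 − 21.815 = -1.015
ΔCt(Egr11 shRNA) = 22.210 − 22.325 = -0.115
ΔΔCt = -0.115 − (-1.015) = 0.900
Fold change = 2^(−0.900) = 0.5359

0.536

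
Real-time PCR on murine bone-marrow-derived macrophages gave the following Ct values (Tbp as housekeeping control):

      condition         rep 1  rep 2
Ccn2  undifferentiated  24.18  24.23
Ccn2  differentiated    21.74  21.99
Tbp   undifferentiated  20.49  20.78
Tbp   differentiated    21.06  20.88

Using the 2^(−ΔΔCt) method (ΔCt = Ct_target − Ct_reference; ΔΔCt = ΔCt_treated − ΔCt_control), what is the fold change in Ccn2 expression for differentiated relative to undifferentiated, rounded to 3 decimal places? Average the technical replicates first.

6.386

Mean Ct: Ccn2 undifferentiated 24.205; Ccn2 differentiated 21.865; Tbp undifferentiated 20.635; Tbp differentiated 20.970
ΔCt(undifferentiated) = 24.205 − 20.635 = 3.570
ΔCt(differentiated) = 21.865 − 20.970 = 0.895
ΔΔCt = 0.895 − 3.570 = -2.675
Fold change = 2^(−(-2.675)) = 2^2.675 = 6.3864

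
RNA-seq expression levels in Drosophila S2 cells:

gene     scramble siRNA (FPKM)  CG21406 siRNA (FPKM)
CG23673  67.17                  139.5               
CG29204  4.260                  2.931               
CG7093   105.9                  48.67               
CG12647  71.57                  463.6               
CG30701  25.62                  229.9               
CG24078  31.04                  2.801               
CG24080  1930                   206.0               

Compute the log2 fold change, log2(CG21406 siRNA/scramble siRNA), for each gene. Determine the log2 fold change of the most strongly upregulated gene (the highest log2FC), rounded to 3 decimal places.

log2(139.5/67.17) = 1.054  (CG23673)
log2(2.931/4.260) = -0.539  (CG29204)
log2(48.67/105.9) = -1.122  (CG7093)
log2(463.6/71.57) = 2.695  (CG12647)
log2(229.9/25.62) = 3.166  (CG30701)
log2(2.801/31.04) = -3.470  (CG24078)
log2(206.0/1930) = -3.228  (CG24080)
CG30701 is most strongly upregulated.

3.166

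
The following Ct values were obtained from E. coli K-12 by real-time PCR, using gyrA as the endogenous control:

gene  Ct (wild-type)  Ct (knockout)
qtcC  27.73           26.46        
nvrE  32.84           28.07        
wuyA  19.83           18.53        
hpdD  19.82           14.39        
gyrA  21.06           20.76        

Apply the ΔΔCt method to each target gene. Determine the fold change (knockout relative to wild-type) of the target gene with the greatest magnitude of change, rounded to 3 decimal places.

35.017

qtcC: ΔΔCt = (26.46−20.76) − (27.73−21.06) = 5.70 − 6.67 = -0.97; fold change = 2^0.97 = 1.959
nvrE: ΔΔCt = (28.07−20.76) − (32.84−21.06) = 7.31 − 11.78 = -4.47; fold change = 2^4.47 = 22.162
wuyA: ΔΔCt = (18.53−20.76) − (19.83−21.06) = -2.23 − (-1.23) = -1.00; fold change = 2^1.00 = 2.000
hpdD: ΔΔCt = (14.39−20.76) − (19.82−21.06) = -6.37 − (-1.24) = -5.13; fold change = 2^5.13 = 35.017
hpdD has the largest |ΔΔCt| = 5.13.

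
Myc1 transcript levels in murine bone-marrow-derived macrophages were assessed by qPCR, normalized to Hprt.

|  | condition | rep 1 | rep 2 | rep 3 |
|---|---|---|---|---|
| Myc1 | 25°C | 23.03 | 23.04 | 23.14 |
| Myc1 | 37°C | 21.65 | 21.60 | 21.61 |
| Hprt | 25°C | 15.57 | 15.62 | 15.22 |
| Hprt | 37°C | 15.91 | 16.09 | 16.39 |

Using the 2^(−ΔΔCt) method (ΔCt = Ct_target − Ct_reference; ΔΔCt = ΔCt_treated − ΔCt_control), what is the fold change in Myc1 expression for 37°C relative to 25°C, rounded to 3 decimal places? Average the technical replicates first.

4.317

Mean Ct: Myc1 25°C 23.070; Myc1 37°C 21.620; Hprt 25°C 15.470; Hprt 37°C 16.130
ΔCt(25°C) = 23.070 − 15.470 = 7.600
ΔCt(37°C) = 21.620 − 16.130 = 5.490
ΔΔCt = 5.490 − 7.600 = -2.110
Fold change = 2^(−(-2.110)) = 2^2.110 = 4.3169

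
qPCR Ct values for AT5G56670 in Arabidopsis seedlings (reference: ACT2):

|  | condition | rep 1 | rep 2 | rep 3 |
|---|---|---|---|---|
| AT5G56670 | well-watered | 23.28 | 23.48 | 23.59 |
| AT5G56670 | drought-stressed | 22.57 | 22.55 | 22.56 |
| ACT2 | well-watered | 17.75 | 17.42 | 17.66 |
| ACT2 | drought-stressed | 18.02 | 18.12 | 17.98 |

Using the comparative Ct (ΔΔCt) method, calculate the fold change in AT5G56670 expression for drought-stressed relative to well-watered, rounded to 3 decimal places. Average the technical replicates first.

2.497

Mean Ct: AT5G56670 well-watered 23.450; AT5G56670 drought-stressed 22.560; ACT2 well-watered 17.610; ACT2 drought-stressed 18.040
ΔCt(well-watered) = 23.450 − 17.610 = 5.840
ΔCt(drought-stressed) = 22.560 − 18.040 = 4.520
ΔΔCt = 4.520 − 5.840 = -1.320
Fold change = 2^(−(-1.320)) = 2^1.320 = 2.4967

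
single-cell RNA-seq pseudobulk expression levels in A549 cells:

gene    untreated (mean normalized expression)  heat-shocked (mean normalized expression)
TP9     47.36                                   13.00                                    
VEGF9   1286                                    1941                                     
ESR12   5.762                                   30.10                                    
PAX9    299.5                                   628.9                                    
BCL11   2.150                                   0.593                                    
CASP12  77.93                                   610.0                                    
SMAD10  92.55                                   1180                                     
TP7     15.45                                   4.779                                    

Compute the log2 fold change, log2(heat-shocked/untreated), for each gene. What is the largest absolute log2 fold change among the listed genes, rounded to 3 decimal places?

log2(13.00/47.36) = -1.865  (TP9)
log2(1941/1286) = 0.594  (VEGF9)
log2(30.10/5.762) = 2.385  (ESR12)
log2(628.9/299.5) = 1.070  (PAX9)
log2(0.593/2.150) = -1.858  (BCL11)
log2(610.0/77.93) = 2.969  (CASP12)
log2(1180/92.55) = 3.672  (SMAD10)
log2(4.779/15.45) = -1.693  (TP7)
The largest magnitude belongs to SMAD10.

3.672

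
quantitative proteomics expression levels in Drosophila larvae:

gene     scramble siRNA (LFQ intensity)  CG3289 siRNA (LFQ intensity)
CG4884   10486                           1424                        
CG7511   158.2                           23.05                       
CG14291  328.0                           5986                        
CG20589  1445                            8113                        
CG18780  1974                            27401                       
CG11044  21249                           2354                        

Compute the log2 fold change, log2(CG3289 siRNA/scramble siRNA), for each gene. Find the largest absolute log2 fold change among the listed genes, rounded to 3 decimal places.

log2(1424/10486) = -2.880  (CG4884)
log2(23.05/158.2) = -2.779  (CG7511)
log2(5986/328.0) = 4.190  (CG14291)
log2(8113/1445) = 2.489  (CG20589)
log2(27401/1974) = 3.795  (CG18780)
log2(2354/21249) = -3.174  (CG11044)
The largest magnitude belongs to CG14291.

4.190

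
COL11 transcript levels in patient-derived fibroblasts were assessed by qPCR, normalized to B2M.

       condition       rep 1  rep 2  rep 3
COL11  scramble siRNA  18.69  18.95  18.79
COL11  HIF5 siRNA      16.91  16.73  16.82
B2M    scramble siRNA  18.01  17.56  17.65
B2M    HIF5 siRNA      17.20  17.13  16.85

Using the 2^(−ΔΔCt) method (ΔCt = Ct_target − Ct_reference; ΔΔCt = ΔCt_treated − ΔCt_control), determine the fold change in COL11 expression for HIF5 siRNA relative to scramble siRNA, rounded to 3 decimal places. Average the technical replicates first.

Mean Ct: COL11 scramble siRNA 18.810; COL11 HIF5 siRNA 16.820; B2M scramble siRNA 17.740; B2M HIF5 siRNA 17.060
ΔCt(scramble siRNA) = 18.810 − 17.740 = 1.070
ΔCt(HIF5 siRNA) = 16.820 − 17.060 = -0.240
ΔΔCt = -0.240 − 1.070 = -1.310
Fold change = 2^(−(-1.310)) = 2^1.310 = 2.4794

2.479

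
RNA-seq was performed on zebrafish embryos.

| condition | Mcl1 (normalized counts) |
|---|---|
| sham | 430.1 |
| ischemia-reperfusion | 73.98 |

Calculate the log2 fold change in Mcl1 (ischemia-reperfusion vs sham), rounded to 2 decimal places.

Fold change = 73.98 / 430.1 = 0.1720
log2(0.1720) = -2.539

-2.54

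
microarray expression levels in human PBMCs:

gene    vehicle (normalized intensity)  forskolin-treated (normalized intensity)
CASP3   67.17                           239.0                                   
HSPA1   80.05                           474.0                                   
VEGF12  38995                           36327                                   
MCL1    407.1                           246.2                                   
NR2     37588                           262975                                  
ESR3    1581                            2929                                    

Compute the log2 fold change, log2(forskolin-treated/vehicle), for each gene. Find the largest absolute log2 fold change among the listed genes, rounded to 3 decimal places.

2.807

log2(239.0/67.17) = 1.831  (CASP3)
log2(474.0/80.05) = 2.566  (HSPA1)
log2(36327/38995) = -0.102  (VEGF12)
log2(246.2/407.1) = -0.726  (MCL1)
log2(262975/37588) = 2.807  (NR2)
log2(2929/1581) = 0.890  (ESR3)
The largest magnitude belongs to NR2.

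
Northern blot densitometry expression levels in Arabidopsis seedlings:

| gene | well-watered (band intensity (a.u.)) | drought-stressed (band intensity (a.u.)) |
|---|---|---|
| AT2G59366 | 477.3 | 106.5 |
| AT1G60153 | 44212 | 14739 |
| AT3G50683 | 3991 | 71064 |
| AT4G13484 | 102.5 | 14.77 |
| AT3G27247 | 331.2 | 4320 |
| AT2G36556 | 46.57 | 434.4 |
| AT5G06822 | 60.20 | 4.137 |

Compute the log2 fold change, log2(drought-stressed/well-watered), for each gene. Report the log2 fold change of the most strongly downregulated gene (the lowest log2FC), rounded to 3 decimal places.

-3.863

log2(106.5/477.3) = -2.164  (AT2G59366)
log2(14739/44212) = -1.585  (AT1G60153)
log2(71064/3991) = 4.154  (AT3G50683)
log2(14.77/102.5) = -2.795  (AT4G13484)
log2(4320/331.2) = 3.705  (AT3G27247)
log2(434.4/46.57) = 3.222  (AT2G36556)
log2(4.137/60.20) = -3.863  (AT5G06822)
AT5G06822 is most strongly downregulated.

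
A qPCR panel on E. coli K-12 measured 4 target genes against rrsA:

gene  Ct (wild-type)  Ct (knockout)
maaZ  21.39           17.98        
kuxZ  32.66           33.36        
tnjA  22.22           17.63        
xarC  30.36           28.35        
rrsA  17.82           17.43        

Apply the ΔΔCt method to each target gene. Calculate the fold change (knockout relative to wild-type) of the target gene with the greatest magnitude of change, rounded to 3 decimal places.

18.379

maaZ: ΔΔCt = (17.98−17.43) − (21.39−17.82) = 0.55 − 3.57 = -3.02; fold change = 2^3.02 = 8.112
kuxZ: ΔΔCt = (33.36−17.43) − (32.66−17.82) = 15.93 − 14.84 = 1.09; fold change = 2^-1.09 = 0.470
tnjA: ΔΔCt = (17.63−17.43) − (22.22−17.82) = 0.20 − 4.40 = -4.20; fold change = 2^4.20 = 18.379
xarC: ΔΔCt = (28.35−17.43) − (30.36−17.82) = 10.92 − 12.54 = -1.62; fold change = 2^1.62 = 3.074
tnjA has the largest |ΔΔCt| = 4.20.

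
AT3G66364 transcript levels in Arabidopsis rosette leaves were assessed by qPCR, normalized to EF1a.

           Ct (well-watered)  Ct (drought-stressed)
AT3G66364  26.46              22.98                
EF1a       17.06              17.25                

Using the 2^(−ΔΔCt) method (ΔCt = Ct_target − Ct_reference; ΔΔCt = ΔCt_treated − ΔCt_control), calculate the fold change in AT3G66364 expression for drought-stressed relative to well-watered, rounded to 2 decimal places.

ΔCt(well-watered) = 26.460 − 17.060 = 9.400
ΔCt(drought-stressed) = 22.980 − 17.250 = 5.730
ΔΔCt = 5.730 − 9.400 = -3.670
Fold change = 2^(−(-3.670)) = 2^3.670 = 12.729

12.73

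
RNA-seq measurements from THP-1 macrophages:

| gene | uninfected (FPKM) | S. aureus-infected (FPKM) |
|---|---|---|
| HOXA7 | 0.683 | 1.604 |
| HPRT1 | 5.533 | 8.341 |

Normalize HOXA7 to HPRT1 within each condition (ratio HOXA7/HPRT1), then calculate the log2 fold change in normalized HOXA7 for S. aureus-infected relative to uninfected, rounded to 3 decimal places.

HOXA7/HPRT1 (uninfected) = 0.683 / 5.533 = 0.12344
HOXA7/HPRT1 (S. aureus-infected) = 1.604 / 8.341 = 0.1923
Fold change = 0.1923 / 0.12344 = 1.5579
log2(1.5579) = 0.6396

0.640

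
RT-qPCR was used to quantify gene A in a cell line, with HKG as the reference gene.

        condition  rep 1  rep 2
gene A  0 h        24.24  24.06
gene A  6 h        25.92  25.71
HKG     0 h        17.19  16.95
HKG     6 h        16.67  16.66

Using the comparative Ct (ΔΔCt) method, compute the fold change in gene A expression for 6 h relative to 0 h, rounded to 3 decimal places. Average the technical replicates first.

Mean Ct: gene A 0 h 24.150; gene A 6 h 25.815; HKG 0 h 17.070; HKG 6 h 16.665
ΔCt(0 h) = 24.150 − 17.070 = 7.080
ΔCt(6 h) = 25.815 − 16.665 = 9.150
ΔΔCt = 9.150 − 7.080 = 2.070
Fold change = 2^(−2.070) = 0.2382

0.238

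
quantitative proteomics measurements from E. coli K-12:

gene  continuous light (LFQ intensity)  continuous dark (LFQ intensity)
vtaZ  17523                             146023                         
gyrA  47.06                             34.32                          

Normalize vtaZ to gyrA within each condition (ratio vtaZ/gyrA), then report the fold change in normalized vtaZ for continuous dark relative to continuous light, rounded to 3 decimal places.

11.427

vtaZ/gyrA (continuous light) = 17523 / 47.06 = 372.35
vtaZ/gyrA (continuous dark) = 146023 / 34.32 = 4254.7
Fold change = 4254.7 / 372.35 = 11.4266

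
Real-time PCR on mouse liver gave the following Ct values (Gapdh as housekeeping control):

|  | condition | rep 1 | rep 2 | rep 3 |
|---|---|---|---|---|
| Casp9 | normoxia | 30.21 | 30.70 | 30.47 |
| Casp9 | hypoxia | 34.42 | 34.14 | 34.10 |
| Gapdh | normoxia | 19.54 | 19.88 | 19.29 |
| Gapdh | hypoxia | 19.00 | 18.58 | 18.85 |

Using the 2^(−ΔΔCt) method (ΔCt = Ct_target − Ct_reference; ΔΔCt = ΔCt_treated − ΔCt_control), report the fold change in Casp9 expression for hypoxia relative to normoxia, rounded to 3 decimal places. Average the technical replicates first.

Mean Ct: Casp9 normoxia 30.460; Casp9 hypoxia 34.220; Gapdh normoxia 19.570; Gapdh hypoxia 18.810
ΔCt(normoxia) = 30.460 − 19.570 = 10.890
ΔCt(hypoxia) = 34.220 − 18.810 = 15.410
ΔΔCt = 15.410 − 10.890 = 4.520
Fold change = 2^(−4.520) = 0.0436

0.044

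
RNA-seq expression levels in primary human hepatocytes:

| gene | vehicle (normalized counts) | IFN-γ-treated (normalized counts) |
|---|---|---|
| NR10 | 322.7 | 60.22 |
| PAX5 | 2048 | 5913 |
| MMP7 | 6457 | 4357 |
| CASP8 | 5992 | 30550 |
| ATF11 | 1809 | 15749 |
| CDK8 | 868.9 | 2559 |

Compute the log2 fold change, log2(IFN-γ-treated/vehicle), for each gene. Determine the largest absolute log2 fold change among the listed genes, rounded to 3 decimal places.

3.122

log2(60.22/322.7) = -2.422  (NR10)
log2(5913/2048) = 1.530  (PAX5)
log2(4357/6457) = -0.568  (MMP7)
log2(30550/5992) = 2.350  (CASP8)
log2(15749/1809) = 3.122  (ATF11)
log2(2559/868.9) = 1.558  (CDK8)
The largest magnitude belongs to ATF11.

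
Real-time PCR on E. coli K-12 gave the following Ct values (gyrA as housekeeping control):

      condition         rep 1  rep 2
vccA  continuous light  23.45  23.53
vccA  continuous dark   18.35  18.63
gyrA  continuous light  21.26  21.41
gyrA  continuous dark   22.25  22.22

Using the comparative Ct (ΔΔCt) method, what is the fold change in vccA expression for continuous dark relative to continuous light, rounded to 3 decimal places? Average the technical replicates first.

Mean Ct: vccA continuous light 23.490; vccA continuous dark 18.490; gyrA continuous light 21.335; gyrA continuous dark 22.235
ΔCt(continuous light) = 23.490 − 21.335 = 2.155
ΔCt(continuous dark) = 18.490 − 22.235 = -3.745
ΔΔCt = -3.745 − 2.155 = -5.900
Fold change = 2^(−(-5.900)) = 2^5.900 = 59.7141

59.714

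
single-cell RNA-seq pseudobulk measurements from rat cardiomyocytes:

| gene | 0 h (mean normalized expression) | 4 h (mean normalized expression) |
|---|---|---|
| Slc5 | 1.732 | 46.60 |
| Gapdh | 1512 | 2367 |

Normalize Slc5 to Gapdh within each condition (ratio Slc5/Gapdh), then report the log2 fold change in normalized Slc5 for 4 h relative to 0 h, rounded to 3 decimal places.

4.103

Slc5/Gapdh (0 h) = 1.732 / 1512 = 0.0011455
Slc5/Gapdh (4 h) = 46.60 / 2367 = 0.019687
Fold change = 0.019687 / 0.0011455 = 17.1867
log2(17.1867) = 4.1032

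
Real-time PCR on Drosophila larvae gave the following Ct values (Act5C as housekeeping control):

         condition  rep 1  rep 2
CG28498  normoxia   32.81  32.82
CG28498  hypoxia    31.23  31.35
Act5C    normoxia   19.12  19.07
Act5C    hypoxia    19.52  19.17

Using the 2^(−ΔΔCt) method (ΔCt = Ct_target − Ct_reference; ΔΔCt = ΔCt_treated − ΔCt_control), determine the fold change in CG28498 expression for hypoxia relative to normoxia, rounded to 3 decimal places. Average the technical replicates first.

3.422

Mean Ct: CG28498 normoxia 32.815; CG28498 hypoxia 31.290; Act5C normoxia 19.095; Act5C hypoxia 19.345
ΔCt(normoxia) = 32.815 − 19.095 = 13.720
ΔCt(hypoxia) = 31.290 − 19.345 = 11.945
ΔΔCt = 11.945 − 13.720 = -1.775
Fold change = 2^(−(-1.775)) = 2^1.775 = 3.4224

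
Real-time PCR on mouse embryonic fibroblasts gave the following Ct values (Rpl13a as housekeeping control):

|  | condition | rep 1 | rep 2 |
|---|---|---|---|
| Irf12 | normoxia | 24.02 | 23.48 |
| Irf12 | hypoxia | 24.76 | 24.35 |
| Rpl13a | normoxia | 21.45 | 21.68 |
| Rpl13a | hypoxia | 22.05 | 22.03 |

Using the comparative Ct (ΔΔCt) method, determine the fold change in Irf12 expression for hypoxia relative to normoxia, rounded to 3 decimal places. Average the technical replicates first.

Mean Ct: Irf12 normoxia 23.750; Irf12 hypoxia 24.555; Rpl13a normoxia 21.565; Rpl13a hypoxia 22.040
ΔCt(normoxia) = 23.750 − 21.565 = 2.185
ΔCt(hypoxia) = 24.555 − 22.040 = 2.515
ΔΔCt = 2.515 − 2.185 = 0.330
Fold change = 2^(−0.330) = 0.7955

0.796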